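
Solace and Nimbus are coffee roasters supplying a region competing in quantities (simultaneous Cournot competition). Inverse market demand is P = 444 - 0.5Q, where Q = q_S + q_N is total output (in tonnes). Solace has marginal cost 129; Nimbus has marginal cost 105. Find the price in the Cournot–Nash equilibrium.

Solace's profit: π_S = (444 - 0.5Q)q_S - (129q_S). Setting ∂π_S/∂q_S = 0: 315 - q_S - (1/2)(q_N) = 0.
Nimbus's first-order condition: 339 - q_N - (1/2)(q_S) = 0.
So q_S = (315 - (1/2)q_N) and q_N = (339 - (1/2)q_S).
Solving the pair: q_S = 194, q_N = 242.
Total output Q = 436, so price P = 444 - (1/2)·436 = 226.

226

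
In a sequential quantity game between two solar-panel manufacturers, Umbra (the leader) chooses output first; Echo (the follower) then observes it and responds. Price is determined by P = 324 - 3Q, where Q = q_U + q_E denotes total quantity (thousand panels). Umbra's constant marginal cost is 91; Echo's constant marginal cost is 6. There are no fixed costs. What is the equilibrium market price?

The follower Echo best-responds to any q_U: π_E = (324 - 3Q)q_E - 6q_E.
∂π_E/∂q_E = 318 - 3q_U - 6q_E = 0 gives the reaction function q_E = (318 - 3q_U)/6.
The leader anticipates this reaction. Substituting into P = 324 - 3Q gives P = 165 - (3/2)q_U, so π_U = (165 - (3/2)q_U)q_U - 91q_U.
The leader's first-order condition 74 - 3q_U = 0 yields q_U = 74/3.
Then q_E = (318 - 3·(74/3))/6 = 122/3.
Total output Q = 196/3, so price P = 324 - 3·(196/3) = 128.

128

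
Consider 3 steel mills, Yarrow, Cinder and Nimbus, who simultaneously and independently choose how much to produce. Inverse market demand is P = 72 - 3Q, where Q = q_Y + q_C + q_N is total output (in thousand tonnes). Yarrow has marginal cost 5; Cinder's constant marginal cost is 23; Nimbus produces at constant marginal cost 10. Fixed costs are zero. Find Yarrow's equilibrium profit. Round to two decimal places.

Yarrow's profit: π_Y = (72 - 3Q)q_Y - (5q_Y). Setting ∂π_Y/∂q_Y = 0: 67 - 6q_Y - 3(q_C + q_N) = 0.
Cinder's first-order condition: 49 - 6q_C - 3(q_Y + q_N) = 0.
Nimbus's profit: π_N = (72 - 3Q)q_N - (10q_N). Setting ∂π_N/∂q_N = 0: 62 - 6q_N - 3(q_Y + q_C) = 0.
Summing all 3 equations gives 178 − 12Q = 0, hence Q = 89/6.
Back-substituting: q_Y = (67 − 89/2)/3 = 15/2, q_C = (49 − 89/2)/3 = 3/2, q_N = (62 − 89/2)/3 = 35/6.
Price P = 72 - 3·(89/6) = 55/2.
Yarrow's profit: (55/2 - 5)·(15/2) = 675/4.

168.75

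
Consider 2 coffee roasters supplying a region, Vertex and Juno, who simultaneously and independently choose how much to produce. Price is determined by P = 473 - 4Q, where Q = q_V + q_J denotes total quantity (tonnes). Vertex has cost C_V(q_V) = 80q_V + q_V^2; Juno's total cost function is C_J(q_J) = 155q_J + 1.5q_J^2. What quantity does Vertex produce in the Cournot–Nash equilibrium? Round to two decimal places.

32.46

Vertex's profit: π_V = (473 - 4Q)q_V - (80q_V + q_V²). Setting ∂π_V/∂q_V = 0: 393 - 10q_V - 4(q_J) = 0.
Juno's profit: π_J = (473 - 4Q)q_J - (155q_J + (3/2)q_J²). Setting ∂π_J/∂q_J = 0: 318 - 11q_J - 4(q_V) = 0.
So q_V = (393 - 4q_J)/10 and q_J = (318 - 4q_V)/11.
Substituting one into the other gives q_V = 32.4574 and q_J = 804/47.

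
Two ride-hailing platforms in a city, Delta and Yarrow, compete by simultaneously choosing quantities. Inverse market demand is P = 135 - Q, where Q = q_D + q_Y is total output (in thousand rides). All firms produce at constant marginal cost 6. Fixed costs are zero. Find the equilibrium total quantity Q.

A representative firm's profit is π_i = q_i(135 - Q) - 6q_i.
Setting ∂π_i/∂q_i = 0 with rivals' quantities fixed: 129 - 2q_i - q_j = 0.
With identical firms every q_j equals q_i, so q_j = q_i and 129 = 3q_i, giving q_i = 43.
Total output Q = 43 + 43 = 86.

86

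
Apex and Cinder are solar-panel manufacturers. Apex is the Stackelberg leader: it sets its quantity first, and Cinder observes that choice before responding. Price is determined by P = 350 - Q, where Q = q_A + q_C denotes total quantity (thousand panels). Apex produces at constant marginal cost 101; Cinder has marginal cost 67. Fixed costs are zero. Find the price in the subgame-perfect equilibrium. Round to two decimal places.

Solve by backward induction. Given q_A, the follower Cinder maximises π_C = (350 - q_A - q_C)q_C - 67q_C.
Follower FOC: 283 - q_A - 2q_C = 0, so q_C(q_A) = (283 - q_A)/2.
The leader anticipates this reaction. Substituting into P = 350 - Q gives P = 417/2 - (1/2)q_A, so π_A = (417/2 - (1/2)q_A)q_A - 101q_A.
The leader's first-order condition 215/2 - q_A = 0 yields q_A = 215/2.
Then q_C = (283 - 215/2)/2 = 351/4.
Total output Q = 781/4, so price P = 350 - 781/4 = 619/4.

154.75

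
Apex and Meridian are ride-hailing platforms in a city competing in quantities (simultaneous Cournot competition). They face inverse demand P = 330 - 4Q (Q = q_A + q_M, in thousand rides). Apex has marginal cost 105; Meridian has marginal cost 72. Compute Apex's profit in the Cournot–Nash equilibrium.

1024

Apex's profit: π_A = (330 - 4Q)q_A - (105q_A). Setting ∂π_A/∂q_A = 0: 225 - 8q_A - 4(q_M) = 0.
Meridian's profit: π_M = (330 - 4Q)q_M - (72q_M). Setting ∂π_M/∂q_M = 0: 258 - 8q_M - 4(q_A) = 0.
Best responses: q_A = (225 - 4q_M)/8, q_M = (258 - 4q_A)/8.
Solving the pair: q_A = 16, q_M = 97/4.
Price P = 330 - 4·(161/4) = 169.
Apex's profit: (169 - 105)·16 = 1024.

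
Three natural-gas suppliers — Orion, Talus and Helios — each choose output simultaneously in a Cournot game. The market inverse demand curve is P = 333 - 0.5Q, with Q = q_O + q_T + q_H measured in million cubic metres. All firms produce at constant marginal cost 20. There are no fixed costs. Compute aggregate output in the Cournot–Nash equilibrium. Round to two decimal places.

469.50

A representative firm's profit is π_i = q_i(333 - 0.5Q) - 20q_i.
First-order condition (treating rivals' output as given): 313 - q_i - (1/2)·Σ_{j≠i} q_j = 0.
With identical firms every q_j equals q_i, so Σ_{j≠i} q_j = 2q_i and 313 = 2q_i, giving q_i = 313/2.
Total output Q = 313/2 + 313/2 + 313/2 = 939/2.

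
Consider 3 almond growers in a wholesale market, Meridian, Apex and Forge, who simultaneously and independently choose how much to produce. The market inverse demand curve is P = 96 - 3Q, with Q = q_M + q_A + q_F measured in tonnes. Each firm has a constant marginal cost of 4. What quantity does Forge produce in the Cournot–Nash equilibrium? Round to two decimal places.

7.67

A representative firm's profit is π_i = q_i(96 - 3Q) - 4q_i.
First-order condition (treating rivals' output as given): 92 - 6q_i - 3·Σ_{j≠i} q_j = 0.
With identical firms every q_j equals q_i, so Σ_{j≠i} q_j = 2q_i and 92 = 12q_i, giving q_i = 23/3.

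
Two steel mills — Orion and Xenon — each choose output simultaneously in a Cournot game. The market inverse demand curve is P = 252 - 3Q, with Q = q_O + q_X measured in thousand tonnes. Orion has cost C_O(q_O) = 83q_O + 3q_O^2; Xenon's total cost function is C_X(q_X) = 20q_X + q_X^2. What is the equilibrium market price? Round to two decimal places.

150.86

Orion's profit: π_O = (252 - 3Q)q_O - (83q_O + 3q_O²). Setting ∂π_O/∂q_O = 0: 169 - 12q_O - 3(q_X) = 0.
Xenon's profit: π_X = (252 - 3Q)q_X - (20q_X + q_X²). Setting ∂π_X/∂q_X = 0: 232 - 8q_X - 3(q_O) = 0.
Best responses: q_O = (169 - 3q_X)/12, q_X = (232 - 3q_O)/8.
Substituting one into the other gives q_O = 656/87 and q_X = 759/29.
Total output Q = 33.7126, so price P = 252 - 3·33.7126 = 150.8621.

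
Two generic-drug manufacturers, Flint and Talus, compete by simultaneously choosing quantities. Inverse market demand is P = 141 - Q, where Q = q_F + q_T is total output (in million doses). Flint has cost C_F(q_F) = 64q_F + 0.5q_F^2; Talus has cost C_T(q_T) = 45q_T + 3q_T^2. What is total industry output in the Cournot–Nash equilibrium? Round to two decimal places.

31.78

Flint's profit: π_F = (141 - Q)q_F - (64q_F + (1/2)q_F²). Setting ∂π_F/∂q_F = 0: 77 - 3q_F - (q_T) = 0.
Talus's profit: π_T = (141 - Q)q_T - (45q_T + 3q_T²). Setting ∂π_T/∂q_T = 0: 96 - 8q_T - (q_F) = 0.
So q_F = (77 - q_T)/3 and q_T = (96 - q_F)/8.
Substituting one into the other gives q_F = 520/23 and q_T = 211/23.
Total output Q = 520/23 + 211/23 = 731/23.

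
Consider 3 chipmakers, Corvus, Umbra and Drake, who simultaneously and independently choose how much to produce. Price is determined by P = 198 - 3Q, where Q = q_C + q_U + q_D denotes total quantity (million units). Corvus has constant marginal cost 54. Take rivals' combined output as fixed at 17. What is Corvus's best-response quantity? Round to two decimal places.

With rivals' combined output fixed at 17, Corvus's profit is π_C = (198 - 3·17 - 3q_C)q_C - (54q_C) = (147 - 3q_C)q_C - (54q_C).
∂π_C/∂q_C = 93 - 6q_C = 0, so q_C = 31/2.

15.50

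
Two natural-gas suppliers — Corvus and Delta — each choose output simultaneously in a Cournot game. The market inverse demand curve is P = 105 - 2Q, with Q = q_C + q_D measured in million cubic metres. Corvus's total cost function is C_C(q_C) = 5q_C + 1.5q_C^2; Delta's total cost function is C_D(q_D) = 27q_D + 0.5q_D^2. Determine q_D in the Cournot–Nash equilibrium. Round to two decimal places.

11.16

Corvus's profit: π_C = (105 - 2Q)q_C - (5q_C + (3/2)q_C²). Setting ∂π_C/∂q_C = 0: 100 - 7q_C - 2(q_D) = 0.
Delta's profit: π_D = (105 - 2Q)q_D - (27q_D + (1/2)q_D²). Setting ∂π_D/∂q_D = 0: 78 - 5q_D - 2(q_C) = 0.
Rearranging gives the reaction functions q_C = (100 - 2q_D)/7 and q_D = (78 - 2q_C)/5.
Substituting one into the other gives q_C = 344/31 and q_D = 346/31.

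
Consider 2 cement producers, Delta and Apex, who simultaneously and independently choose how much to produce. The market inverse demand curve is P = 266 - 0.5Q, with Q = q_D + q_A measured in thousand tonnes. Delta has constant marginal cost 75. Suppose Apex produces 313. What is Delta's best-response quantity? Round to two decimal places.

34.50

With the rival's output fixed at 313, Delta's profit is π_D = (266 - (1/2)·313 - (1/2)q_D)q_D - (75q_D) = (219/2 - (1/2)q_D)q_D - (75q_D).
∂π_D/∂q_D = 69/2 - q_D = 0, so q_D = 69/2.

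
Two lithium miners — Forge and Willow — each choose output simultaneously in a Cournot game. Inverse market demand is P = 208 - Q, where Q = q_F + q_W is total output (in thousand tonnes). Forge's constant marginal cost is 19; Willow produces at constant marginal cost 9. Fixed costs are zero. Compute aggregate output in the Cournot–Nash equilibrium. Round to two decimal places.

Forge's profit: π_F = (208 - Q)q_F - (19q_F). Setting ∂π_F/∂q_F = 0: 189 - 2q_F - (q_W) = 0.
Willow's profit: π_W = (208 - Q)q_W - (9q_W). Setting ∂π_W/∂q_W = 0: 199 - 2q_W - (q_F) = 0.
So q_F = (189 - q_W)/2 and q_W = (199 - q_F)/2.
Substituting one into the other gives q_F = 179/3 and q_W = 209/3.
Total output Q = 179/3 + 209/3 = 388/3.

129.33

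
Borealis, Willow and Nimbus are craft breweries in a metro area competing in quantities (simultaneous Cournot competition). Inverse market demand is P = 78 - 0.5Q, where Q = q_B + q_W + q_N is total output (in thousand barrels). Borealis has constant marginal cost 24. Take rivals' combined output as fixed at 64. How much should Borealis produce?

With rivals' combined output fixed at 64, Borealis's profit is π_B = (78 - (1/2)·64 - (1/2)q_B)q_B - (24q_B) = (46 - (1/2)q_B)q_B - (24q_B).
∂π_B/∂q_B = 22 - q_B = 0, so q_B = 22.

22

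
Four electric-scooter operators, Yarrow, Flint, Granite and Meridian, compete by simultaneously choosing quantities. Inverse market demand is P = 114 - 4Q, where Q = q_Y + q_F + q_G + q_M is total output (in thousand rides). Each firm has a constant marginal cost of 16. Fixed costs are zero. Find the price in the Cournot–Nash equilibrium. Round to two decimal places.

35.60

A representative firm's profit is π_i = q_i(114 - 4Q) - 16q_i.
First-order condition (treating rivals' output as given): 98 - 8q_i - 4·Σ_{j≠i} q_j = 0.
With identical firms every q_j equals q_i, so Σ_{j≠i} q_j = 3q_i and 98 = 20q_i, giving q_i = 49/10.
Total output Q = 98/5, so price P = 114 - 4·(98/5) = 178/5.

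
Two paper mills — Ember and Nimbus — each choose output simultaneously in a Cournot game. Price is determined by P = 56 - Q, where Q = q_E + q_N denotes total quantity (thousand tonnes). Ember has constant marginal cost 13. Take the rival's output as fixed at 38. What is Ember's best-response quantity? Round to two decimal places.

With the rival's output fixed at 38, Ember's profit is π_E = (56 - 38 - q_E)q_E - (13q_E) = (18 - q_E)q_E - (13q_E).
∂π_E/∂q_E = 5 - 2q_E = 0, so q_E = 5/2.

2.50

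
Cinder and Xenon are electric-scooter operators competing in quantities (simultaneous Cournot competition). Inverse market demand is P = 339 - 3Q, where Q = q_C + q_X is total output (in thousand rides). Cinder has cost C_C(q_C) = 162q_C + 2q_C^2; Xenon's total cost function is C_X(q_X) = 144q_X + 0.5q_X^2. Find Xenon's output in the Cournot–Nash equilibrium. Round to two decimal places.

23.26

Cinder's profit: π_C = (339 - 3Q)q_C - (162q_C + 2q_C²). Setting ∂π_C/∂q_C = 0: 177 - 10q_C - 3(q_X) = 0.
Xenon's profit: π_X = (339 - 3Q)q_X - (144q_X + (1/2)q_X²). Setting ∂π_X/∂q_X = 0: 195 - 7q_X - 3(q_C) = 0.
Rearranging gives the reaction functions q_C = (177 - 3q_X)/10 and q_X = (195 - 3q_C)/7.
Substituting one into the other gives q_C = 654/61 and q_X = 1419/61.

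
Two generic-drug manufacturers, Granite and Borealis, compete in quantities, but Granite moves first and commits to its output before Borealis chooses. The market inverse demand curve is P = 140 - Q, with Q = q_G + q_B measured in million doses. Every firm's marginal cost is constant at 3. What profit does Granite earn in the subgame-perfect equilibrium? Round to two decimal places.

The follower Borealis best-responds to any q_G: π_B = (140 - Q)q_B - 3q_B.
Follower FOC: 137 - q_G - 2q_B = 0, so q_B(q_G) = (137 - q_G)/2.
Granite substitutes q_B(q_G) into its own profit: π_G = q_G(140 - q_G - (137 - q_G)/2) - 3q_G = (143/2 - (1/2)q_G)q_G - 3q_G.
Maximising: ∂π_G/∂q_G = 137/2 - q_G = 0, giving q_G = 137/2.
Then q_B = (137 - 137/2)/2 = 137/4.
Price P = 140 - 411/4 = 149/4.
Granite's profit: (149/4 - 3)·(137/2) = 2346.1250.

2346.13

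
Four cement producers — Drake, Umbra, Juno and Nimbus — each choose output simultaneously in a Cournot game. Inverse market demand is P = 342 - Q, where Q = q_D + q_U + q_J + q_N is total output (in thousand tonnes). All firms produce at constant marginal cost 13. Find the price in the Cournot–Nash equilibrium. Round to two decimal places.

A representative firm's profit is π_i = q_i(342 - Q) - 13q_i.
First-order condition (treating rivals' output as given): 329 - 2q_i - Σ_{j≠i} q_j = 0.
With identical firms every q_j equals q_i, so Σ_{j≠i} q_j = 3q_i and 329 = 5q_i, giving q_i = 329/5.
Total output Q = 1316/5, so price P = 342 - 1316/5 = 394/5.

78.80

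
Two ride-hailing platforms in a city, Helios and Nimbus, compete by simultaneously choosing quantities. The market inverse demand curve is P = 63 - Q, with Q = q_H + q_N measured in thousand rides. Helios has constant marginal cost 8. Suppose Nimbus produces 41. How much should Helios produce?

7

With the rival's output fixed at 41, Helios's profit is π_H = (63 - 41 - q_H)q_H - (8q_H) = (22 - q_H)q_H - (8q_H).
∂π_H/∂q_H = 14 - 2q_H = 0, so q_H = 7.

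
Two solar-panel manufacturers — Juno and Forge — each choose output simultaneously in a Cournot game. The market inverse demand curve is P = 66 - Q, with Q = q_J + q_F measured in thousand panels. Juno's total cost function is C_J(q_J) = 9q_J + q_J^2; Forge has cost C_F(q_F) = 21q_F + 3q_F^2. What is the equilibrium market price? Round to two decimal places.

Juno's profit: π_J = (66 - Q)q_J - (9q_J + q_J²). Setting ∂π_J/∂q_J = 0: 57 - 4q_J - (q_F) = 0.
Forge's profit: π_F = (66 - Q)q_F - (21q_F + 3q_F²). Setting ∂π_F/∂q_F = 0: 45 - 8q_F - (q_J) = 0.
Best responses: q_J = (57 - q_F)/4, q_F = (45 - q_J)/8.
Solving the pair: q_J = 411/31, q_F = 123/31.
Total output Q = 534/31, so price P = 66 - 534/31 = 1512/31.

48.77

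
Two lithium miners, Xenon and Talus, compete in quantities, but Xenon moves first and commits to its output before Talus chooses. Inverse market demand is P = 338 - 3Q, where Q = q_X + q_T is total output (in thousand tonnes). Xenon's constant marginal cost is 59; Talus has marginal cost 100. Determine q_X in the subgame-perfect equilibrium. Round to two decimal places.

53.33

The follower Talus best-responds to any q_X: π_T = (338 - 3Q)q_T - 100q_T.
Follower FOC: 238 - 3q_X - 6q_T = 0, so q_T(q_X) = (238 - 3q_X)/6.
Xenon substitutes q_T(q_X) into its own profit: π_X = q_X(338 - 3q_X - (238 - 3q_X)/2) - 59q_X = (219 - (3/2)q_X)q_X - 59q_X.
The leader's first-order condition 160 - 3q_X = 0 yields q_X = 160/3.
Then q_T = (238 - 3·(160/3))/6 = 13.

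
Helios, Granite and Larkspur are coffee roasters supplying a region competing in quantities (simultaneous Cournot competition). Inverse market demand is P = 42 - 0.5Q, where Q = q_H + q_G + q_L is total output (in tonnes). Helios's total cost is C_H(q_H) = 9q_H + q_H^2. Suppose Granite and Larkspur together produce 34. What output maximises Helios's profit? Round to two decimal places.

5.33

With rivals' combined output fixed at 34, Helios's profit is π_H = (42 - (1/2)·34 - (1/2)q_H)q_H - (9q_H + q_H²) = (25 - (1/2)q_H)q_H - (9q_H + q_H²).
∂π_H/∂q_H = 16 - 3q_H = 0, so q_H = 16/3.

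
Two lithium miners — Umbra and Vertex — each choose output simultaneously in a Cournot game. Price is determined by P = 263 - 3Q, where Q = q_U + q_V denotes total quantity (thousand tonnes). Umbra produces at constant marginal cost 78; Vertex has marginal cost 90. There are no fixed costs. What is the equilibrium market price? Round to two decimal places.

143.67

Umbra's profit: π_U = (263 - 3Q)q_U - (78q_U). Setting ∂π_U/∂q_U = 0: 185 - 6q_U - 3(q_V) = 0.
Vertex's first-order condition: 173 - 6q_V - 3(q_U) = 0.
Rearranging gives the reaction functions q_U = (185 - 3q_V)/6 and q_V = (173 - 3q_U)/6.
Solving the pair: q_U = 197/9, q_V = 161/9.
Total output Q = 358/9, so price P = 263 - 3·(358/9) = 431/3.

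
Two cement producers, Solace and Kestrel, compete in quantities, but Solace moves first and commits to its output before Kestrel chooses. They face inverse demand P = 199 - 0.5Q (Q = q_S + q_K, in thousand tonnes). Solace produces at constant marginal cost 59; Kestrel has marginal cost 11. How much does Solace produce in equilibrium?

92

The follower Kestrel best-responds to any q_S: π_K = (199 - 0.5Q)q_K - 11q_K.
∂π_K/∂q_K = 188 - (1/2)q_S - q_K = 0 gives the reaction function q_K = (188 - (1/2)q_S).
Solace substitutes q_K(q_S) into its own profit: π_S = q_S(199 - (1/2)q_S - (188 - (1/2)q_S)/2) - 59q_S = (105 - (1/4)q_S)q_S - 59q_S.
Maximising: ∂π_S/∂q_S = 46 - (1/2)q_S = 0, giving q_S = 92.
Then q_K = (188 - (1/2)·92) = 142.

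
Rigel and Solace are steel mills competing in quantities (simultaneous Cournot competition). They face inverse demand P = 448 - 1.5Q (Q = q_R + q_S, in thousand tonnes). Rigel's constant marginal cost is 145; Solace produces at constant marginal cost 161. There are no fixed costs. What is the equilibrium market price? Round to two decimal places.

Rigel's profit: π_R = (448 - 1.5Q)q_R - (145q_R). Setting ∂π_R/∂q_R = 0: 303 - 3q_R - (3/2)(q_S) = 0.
Solace's first-order condition: 287 - 3q_S - (3/2)(q_R) = 0.
Best responses: q_R = (303 - (3/2)q_S)/3, q_S = (287 - (3/2)q_R)/3.
Substituting one into the other gives q_R = 638/9 and q_S = 542/9.
Total output Q = 1180/9, so price P = 448 - (3/2)·(1180/9) = 754/3.

251.33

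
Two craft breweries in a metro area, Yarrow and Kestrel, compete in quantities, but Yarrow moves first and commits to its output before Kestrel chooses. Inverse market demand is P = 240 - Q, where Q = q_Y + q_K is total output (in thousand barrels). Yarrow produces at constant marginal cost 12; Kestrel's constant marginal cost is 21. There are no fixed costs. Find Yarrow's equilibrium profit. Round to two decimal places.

The follower Kestrel best-responds to any q_Y: π_K = (240 - Q)q_K - 21q_K.
Setting the follower's marginal profit to zero, 219 - q_Y - 2q_K = 0, i.e. q_K = (219 - q_Y)/2.
The leader anticipates this reaction. Substituting into P = 240 - Q gives P = 261/2 - (1/2)q_Y, so π_Y = (261/2 - (1/2)q_Y)q_Y - 12q_Y.
Leader FOC: 237/2 - q_Y = 0, so q_Y = 237/2.
Then q_K = (219 - 237/2)/2 = 201/4.
Price P = 240 - 675/4 = 285/4.
Yarrow's profit: (285/4 - 12)·(237/2) = 7021.1250.

7021.13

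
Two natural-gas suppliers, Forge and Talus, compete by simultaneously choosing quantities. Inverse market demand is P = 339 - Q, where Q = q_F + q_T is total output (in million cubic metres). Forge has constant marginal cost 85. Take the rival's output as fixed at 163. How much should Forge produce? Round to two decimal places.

45.50

With the rival's output fixed at 163, Forge's profit is π_F = (339 - 163 - q_F)q_F - (85q_F) = (176 - q_F)q_F - (85q_F).
∂π_F/∂q_F = 91 - 2q_F = 0, so q_F = 91/2.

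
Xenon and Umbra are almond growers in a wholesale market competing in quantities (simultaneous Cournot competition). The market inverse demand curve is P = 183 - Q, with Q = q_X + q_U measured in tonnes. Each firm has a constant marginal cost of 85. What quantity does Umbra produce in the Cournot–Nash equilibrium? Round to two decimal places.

32.67

A representative firm's profit is π_i = q_i(183 - Q) - 85q_i.
Setting ∂π_i/∂q_i = 0 with rivals' quantities fixed: 98 - 2q_i - q_j = 0.
By symmetry each firm produces the same amount; substituting q_j = q_i yields q_i = 98/3.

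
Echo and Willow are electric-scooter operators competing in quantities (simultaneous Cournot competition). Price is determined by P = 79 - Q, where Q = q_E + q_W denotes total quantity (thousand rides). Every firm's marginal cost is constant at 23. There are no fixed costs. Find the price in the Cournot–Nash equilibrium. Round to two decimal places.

Each firm earns π_i = (79 - Q)q_i - 23q_i.
Setting ∂π_i/∂q_i = 0 with rivals' quantities fixed: 56 - 2q_i - q_j = 0.
With identical firms every q_j equals q_i, so q_j = q_i and 56 = 3q_i, giving q_i = 56/3.
Total output Q = 112/3, so price P = 79 - 112/3 = 125/3.

41.67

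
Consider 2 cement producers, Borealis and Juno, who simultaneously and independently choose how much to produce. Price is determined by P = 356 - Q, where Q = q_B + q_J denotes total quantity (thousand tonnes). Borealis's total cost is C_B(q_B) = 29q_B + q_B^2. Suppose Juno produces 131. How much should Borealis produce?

With the rival's output fixed at 131, Borealis's profit is π_B = (356 - 131 - q_B)q_B - (29q_B + q_B²) = (225 - q_B)q_B - (29q_B + q_B²).
∂π_B/∂q_B = 196 - 4q_B = 0, so q_B = 49.

49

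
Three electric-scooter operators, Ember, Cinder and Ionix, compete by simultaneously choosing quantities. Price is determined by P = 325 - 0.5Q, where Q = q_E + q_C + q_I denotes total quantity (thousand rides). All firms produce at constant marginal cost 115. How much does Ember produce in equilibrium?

A representative firm's profit is π_i = q_i(325 - 0.5Q) - 115q_i.
First-order condition (treating rivals' output as given): 210 - q_i - (1/2)·Σ_{j≠i} q_j = 0.
With identical firms every q_j equals q_i, so Σ_{j≠i} q_j = 2q_i and 210 = 2q_i, giving q_i = 105.

105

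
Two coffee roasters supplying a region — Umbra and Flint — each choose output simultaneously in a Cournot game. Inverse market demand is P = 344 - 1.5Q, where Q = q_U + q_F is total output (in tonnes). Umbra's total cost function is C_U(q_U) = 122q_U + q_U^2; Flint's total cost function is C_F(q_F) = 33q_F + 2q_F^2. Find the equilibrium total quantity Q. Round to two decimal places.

70.52

Umbra's profit: π_U = (344 - 1.5Q)q_U - (122q_U + q_U²). Setting ∂π_U/∂q_U = 0: 222 - 5q_U - (3/2)(q_F) = 0.
Flint's first-order condition: 311 - 7q_F - (3/2)(q_U) = 0.
Rearranging gives the reaction functions q_U = (222 - (3/2)q_F)/5 and q_F = (311 - (3/2)q_U)/7.
Substituting one into the other gives q_U = 33.2061 and q_F = 37.3130.
Total output Q = 33.2061 + 37.3130 = 70.5191.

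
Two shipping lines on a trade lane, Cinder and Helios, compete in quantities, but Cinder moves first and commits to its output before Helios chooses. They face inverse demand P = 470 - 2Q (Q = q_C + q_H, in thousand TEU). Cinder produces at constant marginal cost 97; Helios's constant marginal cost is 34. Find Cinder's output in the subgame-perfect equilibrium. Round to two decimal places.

77.50

The follower Helios best-responds to any q_C: π_H = (470 - 2Q)q_H - 34q_H.
Setting the follower's marginal profit to zero, 436 - 2q_C - 4q_H = 0, i.e. q_H = (436 - 2q_C)/4.
The leader anticipates this reaction. Substituting into P = 470 - 2Q gives P = 252 - q_C, so π_C = (252 - q_C)q_C - 97q_C.
Maximising: ∂π_C/∂q_C = 155 - 2q_C = 0, giving q_C = 155/2.
Then q_H = (436 - 2·(155/2))/4 = 281/4.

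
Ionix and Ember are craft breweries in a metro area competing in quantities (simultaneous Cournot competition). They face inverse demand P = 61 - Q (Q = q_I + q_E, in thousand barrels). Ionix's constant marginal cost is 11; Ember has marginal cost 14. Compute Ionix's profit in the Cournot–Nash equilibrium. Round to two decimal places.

Ionix's profit: π_I = (61 - Q)q_I - (11q_I). Setting ∂π_I/∂q_I = 0: 50 - 2q_I - (q_E) = 0.
Ember's first-order condition: 47 - 2q_E - (q_I) = 0.
Best responses: q_I = (50 - q_E)/2, q_E = (47 - q_I)/2.
Substituting one into the other gives q_I = 53/3 and q_E = 44/3.
Price P = 61 - 97/3 = 86/3.
Ionix's profit: (86/3 - 11)·(53/3) = 312.1111.

312.11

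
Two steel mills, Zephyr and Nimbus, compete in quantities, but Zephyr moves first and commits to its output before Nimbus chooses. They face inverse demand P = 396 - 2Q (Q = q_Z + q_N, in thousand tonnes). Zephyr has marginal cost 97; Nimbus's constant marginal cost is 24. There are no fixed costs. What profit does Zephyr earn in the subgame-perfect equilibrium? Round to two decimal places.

The follower Nimbus best-responds to any q_Z: π_N = (396 - 2Q)q_N - 24q_N.
Follower FOC: 372 - 2q_Z - 4q_N = 0, so q_N(q_Z) = (372 - 2q_Z)/4.
Zephyr substitutes q_N(q_Z) into its own profit: π_Z = q_Z(396 - 2q_Z - (372 - 2q_Z)/2) - 97q_Z = (210 - q_Z)q_Z - 97q_Z.
Maximising: ∂π_Z/∂q_Z = 113 - 2q_Z = 0, giving q_Z = 113/2.
Then q_N = (372 - 2·(113/2))/4 = 259/4.
Price P = 396 - 2·(485/4) = 307/2.
Zephyr's profit: (307/2 - 97)·(113/2) = 3192.2500.

3192.25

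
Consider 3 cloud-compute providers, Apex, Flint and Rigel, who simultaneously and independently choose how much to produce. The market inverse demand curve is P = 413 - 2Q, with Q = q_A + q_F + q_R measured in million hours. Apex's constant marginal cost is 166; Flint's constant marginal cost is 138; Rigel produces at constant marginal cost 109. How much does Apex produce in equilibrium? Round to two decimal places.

Apex's profit: π_A = (413 - 2Q)q_A - (166q_A). Setting ∂π_A/∂q_A = 0: 247 - 4q_A - 2(q_F + q_R) = 0.
Flint's first-order condition: 275 - 4q_F - 2(q_A + q_R) = 0.
Rigel's first-order condition: 304 - 4q_R - 2(q_A + q_F) = 0.
Adding the 3 first-order conditions: 826 − 8Q = 0, so Q = 413/4.
Back-substituting: q_A = (247 − 413/2)/2 = 81/4, q_F = (275 − 413/2)/2 = 137/4, q_R = (304 − 413/2)/2 = 195/4.

20.25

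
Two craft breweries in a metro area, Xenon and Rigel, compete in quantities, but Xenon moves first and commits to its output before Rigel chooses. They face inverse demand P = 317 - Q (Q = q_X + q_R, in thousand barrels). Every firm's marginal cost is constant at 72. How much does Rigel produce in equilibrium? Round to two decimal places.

Solve by backward induction. Given q_X, the follower Rigel maximises π_R = (317 - q_X - q_R)q_R - 72q_R.
Setting the follower's marginal profit to zero, 245 - q_X - 2q_R = 0, i.e. q_R = (245 - q_X)/2.
Xenon substitutes q_R(q_X) into its own profit: π_X = q_X(317 - q_X - (245 - q_X)/2) - 72q_X = (389/2 - (1/2)q_X)q_X - 72q_X.
Leader FOC: 245/2 - q_X = 0, so q_X = 245/2.
Then q_R = (245 - 245/2)/2 = 245/4.

61.25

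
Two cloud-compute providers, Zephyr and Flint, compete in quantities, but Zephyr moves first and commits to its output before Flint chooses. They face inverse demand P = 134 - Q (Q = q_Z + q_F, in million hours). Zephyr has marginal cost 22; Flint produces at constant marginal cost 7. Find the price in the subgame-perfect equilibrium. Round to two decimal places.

The follower Flint best-responds to any q_Z: π_F = (134 - Q)q_F - 7q_F.
Setting the follower's marginal profit to zero, 127 - q_Z - 2q_F = 0, i.e. q_F = (127 - q_Z)/2.
The leader anticipates this reaction. Substituting into P = 134 - Q gives P = 141/2 - (1/2)q_Z, so π_Z = (141/2 - (1/2)q_Z)q_Z - 22q_Z.
The leader's first-order condition 97/2 - q_Z = 0 yields q_Z = 97/2.
Then q_F = (127 - 97/2)/2 = 157/4.
Total output Q = 351/4, so price P = 134 - 351/4 = 185/4.

46.25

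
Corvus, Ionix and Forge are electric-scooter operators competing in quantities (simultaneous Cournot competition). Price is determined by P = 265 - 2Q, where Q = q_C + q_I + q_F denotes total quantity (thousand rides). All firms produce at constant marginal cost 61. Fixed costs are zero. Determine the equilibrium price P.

Each firm earns π_i = (265 - 2Q)q_i - 61q_i.
Setting ∂π_i/∂q_i = 0 with rivals' quantities fixed: 204 - 4q_i - 2·Σ_{j≠i} q_j = 0.
With identical firms every q_j equals q_i, so Σ_{j≠i} q_j = 2q_i and 204 = 8q_i, giving q_i = 51/2.
Total output Q = 153/2, so price P = 265 - 2·(153/2) = 112.

112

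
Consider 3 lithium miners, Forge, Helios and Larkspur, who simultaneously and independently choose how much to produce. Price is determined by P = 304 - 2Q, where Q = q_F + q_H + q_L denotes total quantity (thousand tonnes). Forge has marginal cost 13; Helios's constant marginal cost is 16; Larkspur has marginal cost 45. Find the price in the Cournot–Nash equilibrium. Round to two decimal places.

Forge's profit: π_F = (304 - 2Q)q_F - (13q_F). Setting ∂π_F/∂q_F = 0: 291 - 4q_F - 2(q_H + q_L) = 0.
Helios's first-order condition: 288 - 4q_H - 2(q_F + q_L) = 0.
Larkspur's first-order condition: 259 - 4q_L - 2(q_F + q_H) = 0.
Adding the 3 first-order conditions: 838 − 8Q = 0, so Q = 419/4.
Back-substituting: q_F = (291 − 419/2)/2 = 163/4, q_H = (288 − 419/2)/2 = 157/4, q_L = (259 − 419/2)/2 = 99/4.
Total output Q = 419/4, so price P = 304 - 2·(419/4) = 189/2.

94.50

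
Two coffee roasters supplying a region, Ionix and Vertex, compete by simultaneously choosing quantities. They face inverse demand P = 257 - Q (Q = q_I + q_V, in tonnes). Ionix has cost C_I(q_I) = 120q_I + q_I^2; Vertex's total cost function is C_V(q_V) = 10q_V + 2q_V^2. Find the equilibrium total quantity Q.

62

Ionix's profit: π_I = (257 - Q)q_I - (120q_I + q_I²). Setting ∂π_I/∂q_I = 0: 137 - 4q_I - (q_V) = 0.
Vertex's profit: π_V = (257 - Q)q_V - (10q_V + 2q_V²). Setting ∂π_V/∂q_V = 0: 247 - 6q_V - (q_I) = 0.
Best responses: q_I = (137 - q_V)/4, q_V = (247 - q_I)/6.
Substituting one into the other gives q_I = 25 and q_V = 37.
Total output Q = 25 + 37 = 62.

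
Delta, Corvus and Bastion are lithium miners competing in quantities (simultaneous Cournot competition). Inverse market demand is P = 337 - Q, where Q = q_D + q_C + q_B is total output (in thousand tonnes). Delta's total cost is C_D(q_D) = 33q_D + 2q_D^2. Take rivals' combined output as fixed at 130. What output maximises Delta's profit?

With rivals' combined output fixed at 130, Delta's profit is π_D = (337 - 130 - q_D)q_D - (33q_D + 2q_D²) = (207 - q_D)q_D - (33q_D + 2q_D²).
∂π_D/∂q_D = 174 - 6q_D = 0, so q_D = 29.

29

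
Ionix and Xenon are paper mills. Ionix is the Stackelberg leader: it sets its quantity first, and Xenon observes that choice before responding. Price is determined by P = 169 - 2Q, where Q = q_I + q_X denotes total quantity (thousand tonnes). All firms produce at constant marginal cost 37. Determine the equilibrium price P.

70

The follower Xenon best-responds to any q_I: π_X = (169 - 2Q)q_X - 37q_X.
Setting the follower's marginal profit to zero, 132 - 2q_I - 4q_X = 0, i.e. q_X = (132 - 2q_I)/4.
Ionix substitutes q_X(q_I) into its own profit: π_I = q_I(169 - 2q_I - (132 - 2q_I)/2) - 37q_I = (103 - q_I)q_I - 37q_I.
Maximising: ∂π_I/∂q_I = 66 - 2q_I = 0, giving q_I = 33.
Then q_X = (132 - 2·33)/4 = 33/2.
Total output Q = 99/2, so price P = 169 - 2·(99/2) = 70.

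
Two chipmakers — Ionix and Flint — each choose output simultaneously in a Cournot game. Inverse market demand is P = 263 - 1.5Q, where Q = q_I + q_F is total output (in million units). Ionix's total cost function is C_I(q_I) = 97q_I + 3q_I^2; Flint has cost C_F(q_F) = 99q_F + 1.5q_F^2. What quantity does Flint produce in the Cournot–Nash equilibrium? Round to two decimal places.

23.71

Ionix's profit: π_I = (263 - 1.5Q)q_I - (97q_I + 3q_I²). Setting ∂π_I/∂q_I = 0: 166 - 9q_I - (3/2)(q_F) = 0.
Flint's first-order condition: 164 - 6q_F - (3/2)(q_I) = 0.
So q_I = (166 - (3/2)q_F)/9 and q_F = (164 - (3/2)q_I)/6.
Substituting one into the other gives q_I = 1000/69 and q_F = 1636/69.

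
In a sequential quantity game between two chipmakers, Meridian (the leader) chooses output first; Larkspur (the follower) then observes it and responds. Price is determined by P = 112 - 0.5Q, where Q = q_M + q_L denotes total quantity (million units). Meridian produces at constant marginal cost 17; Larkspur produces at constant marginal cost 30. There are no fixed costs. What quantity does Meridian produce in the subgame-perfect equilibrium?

Solve by backward induction. Given q_M, the follower Larkspur maximises π_L = (112 - (1/2)q_M - (1/2)q_L)q_L - 30q_L.
∂π_L/∂q_L = 82 - (1/2)q_M - q_L = 0 gives the reaction function q_L = (82 - (1/2)q_M).
Meridian substitutes q_L(q_M) into its own profit: π_M = q_M(112 - (1/2)q_M - (82 - (1/2)q_M)/2) - 17q_M = (71 - (1/4)q_M)q_M - 17q_M.
Leader FOC: 54 - (1/2)q_M = 0, so q_M = 108.
Then q_L = (82 - (1/2)·108) = 28.

108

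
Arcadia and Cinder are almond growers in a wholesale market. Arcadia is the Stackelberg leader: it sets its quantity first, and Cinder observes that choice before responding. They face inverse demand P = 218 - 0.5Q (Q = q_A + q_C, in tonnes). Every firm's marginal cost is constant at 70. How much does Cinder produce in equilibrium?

The follower Cinder best-responds to any q_A: π_C = (218 - 0.5Q)q_C - 70q_C.
∂π_C/∂q_C = 148 - (1/2)q_A - q_C = 0 gives the reaction function q_C = (148 - (1/2)q_A).
Arcadia substitutes q_C(q_A) into its own profit: π_A = q_A(218 - (1/2)q_A - (148 - (1/2)q_A)/2) - 70q_A = (144 - (1/4)q_A)q_A - 70q_A.
Maximising: ∂π_A/∂q_A = 74 - (1/2)q_A = 0, giving q_A = 148.
Then q_C = (148 - (1/2)·148) = 74.

74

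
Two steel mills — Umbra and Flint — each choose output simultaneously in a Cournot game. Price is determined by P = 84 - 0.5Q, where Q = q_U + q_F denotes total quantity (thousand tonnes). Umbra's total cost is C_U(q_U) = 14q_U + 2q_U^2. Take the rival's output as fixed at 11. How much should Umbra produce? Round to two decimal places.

With the rival's output fixed at 11, Umbra's profit is π_U = (84 - (1/2)·11 - (1/2)q_U)q_U - (14q_U + 2q_U²) = (157/2 - (1/2)q_U)q_U - (14q_U + 2q_U²).
∂π_U/∂q_U = 129/2 - 5q_U = 0, so q_U = 129/10.

12.90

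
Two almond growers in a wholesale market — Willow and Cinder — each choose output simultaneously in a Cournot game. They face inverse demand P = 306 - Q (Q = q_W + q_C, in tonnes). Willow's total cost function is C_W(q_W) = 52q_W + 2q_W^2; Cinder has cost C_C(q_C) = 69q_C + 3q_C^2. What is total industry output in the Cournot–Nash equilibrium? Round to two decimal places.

Willow's profit: π_W = (306 - Q)q_W - (52q_W + 2q_W²). Setting ∂π_W/∂q_W = 0: 254 - 6q_W - (q_C) = 0.
Cinder's profit: π_C = (306 - Q)q_C - (69q_C + 3q_C²). Setting ∂π_C/∂q_C = 0: 237 - 8q_C - (q_W) = 0.
Rearranging gives the reaction functions q_W = (254 - q_C)/6 and q_C = (237 - q_W)/8.
Substituting one into the other gives q_W = 1795/47 and q_C = 1168/47.
Total output Q = 1795/47 + 1168/47 = 63.0426.

63.04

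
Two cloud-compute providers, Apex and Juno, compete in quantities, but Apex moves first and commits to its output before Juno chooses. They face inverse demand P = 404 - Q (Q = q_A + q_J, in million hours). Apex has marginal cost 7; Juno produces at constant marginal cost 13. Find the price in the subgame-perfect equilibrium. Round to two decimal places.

Solve by backward induction. Given q_A, the follower Juno maximises π_J = (404 - q_A - q_J)q_J - 13q_J.
Setting the follower's marginal profit to zero, 391 - q_A - 2q_J = 0, i.e. q_J = (391 - q_A)/2.
Apex substitutes q_J(q_A) into its own profit: π_A = q_A(404 - q_A - (391 - q_A)/2) - 7q_A = (417/2 - (1/2)q_A)q_A - 7q_A.
The leader's first-order condition 403/2 - q_A = 0 yields q_A = 403/2.
Then q_J = (391 - 403/2)/2 = 379/4.
Total output Q = 1185/4, so price P = 404 - 1185/4 = 431/4.

107.75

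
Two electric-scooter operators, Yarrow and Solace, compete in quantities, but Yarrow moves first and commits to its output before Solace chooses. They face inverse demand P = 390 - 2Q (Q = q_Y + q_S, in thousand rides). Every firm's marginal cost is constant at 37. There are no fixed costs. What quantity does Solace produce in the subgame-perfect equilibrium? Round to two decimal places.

Solve by backward induction. Given q_Y, the follower Solace maximises π_S = (390 - 2q_Y - 2q_S)q_S - 37q_S.
∂π_S/∂q_S = 353 - 2q_Y - 4q_S = 0 gives the reaction function q_S = (353 - 2q_Y)/4.
Yarrow substitutes q_S(q_Y) into its own profit: π_Y = q_Y(390 - 2q_Y - (353 - 2q_Y)/2) - 37q_Y = (427/2 - q_Y)q_Y - 37q_Y.
Maximising: ∂π_Y/∂q_Y = 353/2 - 2q_Y = 0, giving q_Y = 353/4.
Then q_S = (353 - 2·(353/4))/4 = 353/8.

44.13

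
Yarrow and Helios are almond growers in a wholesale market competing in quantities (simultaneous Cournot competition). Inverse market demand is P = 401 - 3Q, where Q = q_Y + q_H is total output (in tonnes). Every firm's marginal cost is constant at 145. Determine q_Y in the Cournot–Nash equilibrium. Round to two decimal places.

28.44

A representative firm's profit is π_i = q_i(401 - 3Q) - 145q_i.
Setting ∂π_i/∂q_i = 0 with rivals' quantities fixed: 256 - 6q_i - 3q_j = 0.
With identical firms every q_j equals q_i, so q_j = q_i and 256 = 9q_i, giving q_i = 256/9.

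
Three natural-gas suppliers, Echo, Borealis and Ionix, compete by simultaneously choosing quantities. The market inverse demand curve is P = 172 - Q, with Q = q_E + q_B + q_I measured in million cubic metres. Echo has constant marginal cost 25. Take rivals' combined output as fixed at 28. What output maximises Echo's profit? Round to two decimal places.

59.50

With rivals' combined output fixed at 28, Echo's profit is π_E = (172 - 28 - q_E)q_E - (25q_E) = (144 - q_E)q_E - (25q_E).
∂π_E/∂q_E = 119 - 2q_E = 0, so q_E = 119/2.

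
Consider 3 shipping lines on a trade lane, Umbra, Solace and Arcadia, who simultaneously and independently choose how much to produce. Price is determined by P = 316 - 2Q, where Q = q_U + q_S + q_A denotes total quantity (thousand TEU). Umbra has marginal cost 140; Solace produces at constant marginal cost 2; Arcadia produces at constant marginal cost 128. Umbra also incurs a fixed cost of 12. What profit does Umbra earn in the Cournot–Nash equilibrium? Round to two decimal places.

9.13

Umbra's profit: π_U = (316 - 2Q)q_U - (140q_U). Setting ∂π_U/∂q_U = 0: 176 - 4q_U - 2(q_S + q_A) = 0.
Solace's profit: π_S = (316 - 2Q)q_S - (2q_S). Setting ∂π_S/∂q_S = 0: 314 - 4q_S - 2(q_U + q_A) = 0.
Arcadia's first-order condition: 188 - 4q_A - 2(q_U + q_S) = 0.
Summing all 3 equations gives 678 − 8Q = 0, hence Q = 339/4.
Back-substituting: q_U = (176 − 339/2)/2 = 13/4, q_S = (314 − 339/2)/2 = 289/4, q_A = (188 − 339/2)/2 = 37/4.
Price P = 316 - 2·(339/4) = 293/2.
Umbra's profit: (293/2 - 140)·(13/4) - 12 = 73/8.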